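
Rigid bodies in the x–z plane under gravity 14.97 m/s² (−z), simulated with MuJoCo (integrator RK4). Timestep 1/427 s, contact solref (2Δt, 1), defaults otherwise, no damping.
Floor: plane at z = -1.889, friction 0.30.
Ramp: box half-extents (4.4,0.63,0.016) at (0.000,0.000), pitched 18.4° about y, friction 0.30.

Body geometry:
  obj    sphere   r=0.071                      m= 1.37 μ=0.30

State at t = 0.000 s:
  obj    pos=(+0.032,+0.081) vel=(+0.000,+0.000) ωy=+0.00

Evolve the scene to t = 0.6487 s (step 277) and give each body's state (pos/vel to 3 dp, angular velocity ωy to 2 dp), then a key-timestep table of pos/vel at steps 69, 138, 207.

State at t = 0.6487 s:
  obj    pos=(+0.706,-0.143) vel=(+2.078,-0.691) ωy=+30.83

Key-timestep trajectory:
   step    t(s)  obj.x    obj.z    obj.vx   obj.vz 
     69  0.1616   +0.074  +0.067  +0.518  -0.172
    138  0.3232   +0.199  +0.025  +1.035  -0.344
    207  0.4848   +0.408  -0.044  +1.553  -0.516


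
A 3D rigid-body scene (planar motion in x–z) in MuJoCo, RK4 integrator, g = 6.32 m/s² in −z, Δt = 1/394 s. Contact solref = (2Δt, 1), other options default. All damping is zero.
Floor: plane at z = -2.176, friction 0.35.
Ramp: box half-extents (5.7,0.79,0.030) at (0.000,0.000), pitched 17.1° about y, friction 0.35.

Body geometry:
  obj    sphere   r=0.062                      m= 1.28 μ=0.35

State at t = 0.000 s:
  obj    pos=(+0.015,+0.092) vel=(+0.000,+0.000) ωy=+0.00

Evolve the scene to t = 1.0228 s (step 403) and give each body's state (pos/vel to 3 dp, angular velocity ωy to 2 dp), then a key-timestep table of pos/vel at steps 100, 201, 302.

State at t = 1.0228 s:
  obj    pos=(+0.679,-0.113) vel=(+1.298,-0.399) ωy=+21.90

Key-timestep trajectory:
   step    t(s)  obj.x    obj.z    obj.vx   obj.vz 
    100  0.2538   +0.056  +0.079  +0.322  -0.099
    201  0.5102   +0.180  +0.041  +0.647  -0.199
    302  0.7665   +0.388  -0.023  +0.972  -0.299


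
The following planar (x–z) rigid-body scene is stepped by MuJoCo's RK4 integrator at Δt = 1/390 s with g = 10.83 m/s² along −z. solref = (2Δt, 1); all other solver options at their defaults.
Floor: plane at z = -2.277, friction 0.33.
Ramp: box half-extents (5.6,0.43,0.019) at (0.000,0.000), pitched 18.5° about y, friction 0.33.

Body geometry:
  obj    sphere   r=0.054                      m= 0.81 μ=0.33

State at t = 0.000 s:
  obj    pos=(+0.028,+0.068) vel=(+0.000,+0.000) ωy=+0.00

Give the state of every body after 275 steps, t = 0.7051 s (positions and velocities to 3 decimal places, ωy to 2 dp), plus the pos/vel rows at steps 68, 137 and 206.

State at t = 0.7051 s:
  obj    pos=(+0.607,-0.126) vel=(+1.641,-0.549) ωy=+32.05

Key-timestep trajectory:
   step    t(s)  obj.x    obj.z    obj.vx   obj.vz 
     68  0.1744   +0.063  +0.056  +0.406  -0.136
    137  0.3513   +0.172  +0.020  +0.818  -0.274
    206  0.5282   +0.353  -0.041  +1.230  -0.411


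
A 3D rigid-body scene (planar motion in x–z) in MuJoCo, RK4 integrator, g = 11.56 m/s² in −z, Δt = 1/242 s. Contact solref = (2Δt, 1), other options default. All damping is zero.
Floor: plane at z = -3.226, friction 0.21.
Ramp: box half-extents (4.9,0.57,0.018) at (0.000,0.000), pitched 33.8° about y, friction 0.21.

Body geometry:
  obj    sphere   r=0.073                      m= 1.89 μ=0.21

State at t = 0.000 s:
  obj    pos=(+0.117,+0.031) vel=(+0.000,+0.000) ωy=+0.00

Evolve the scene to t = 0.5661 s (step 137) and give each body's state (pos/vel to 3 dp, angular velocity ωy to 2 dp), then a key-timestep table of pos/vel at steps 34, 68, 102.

State at t = 0.5661 s:
  obj    pos=(+0.729,-0.378) vel=(+2.161,-1.447) ωy=+35.61

Key-timestep trajectory:
   step    t(s)  obj.x    obj.z    obj.vx   obj.vz 
     34  0.1405   +0.155  +0.006  +0.537  -0.359
     68  0.2810   +0.268  -0.070  +1.073  -0.718
    102  0.4215   +0.456  -0.196  +1.609  -1.077


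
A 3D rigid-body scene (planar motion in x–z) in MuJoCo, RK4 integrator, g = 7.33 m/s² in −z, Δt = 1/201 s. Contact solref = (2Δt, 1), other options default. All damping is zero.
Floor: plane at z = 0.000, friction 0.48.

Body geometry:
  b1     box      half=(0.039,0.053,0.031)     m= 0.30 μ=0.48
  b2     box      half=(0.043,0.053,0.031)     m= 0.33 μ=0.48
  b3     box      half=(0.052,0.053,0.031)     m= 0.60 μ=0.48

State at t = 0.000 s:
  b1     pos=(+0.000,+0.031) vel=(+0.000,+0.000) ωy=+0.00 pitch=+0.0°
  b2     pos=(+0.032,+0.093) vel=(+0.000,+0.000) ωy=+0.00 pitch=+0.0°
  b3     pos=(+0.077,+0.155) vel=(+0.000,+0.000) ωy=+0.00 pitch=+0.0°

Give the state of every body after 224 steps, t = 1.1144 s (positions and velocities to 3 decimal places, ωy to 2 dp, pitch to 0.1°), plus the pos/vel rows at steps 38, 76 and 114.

State at t = 1.1144 s:
  b1     pos=(+0.000,+0.031) vel=(+0.000,+0.000) ωy=+0.00 pitch=+0.0°
  b2     pos=(+0.080,+0.043) vel=(+0.000,+0.000) ωy=+0.00 pitch=+90.0°
  b3     pos=(+0.265,+0.031) vel=(+0.000,+0.000) ωy=+0.00 pitch=+180.0°

Key-timestep trajectory:
   step    t(s)  b1.x    b1.z    b1.vx   b1.vz   b2.x    b2.z    b2.vx   b2.vz   b3.x    b3.z    b3.vx   b3.vz 
     38  0.1891   +0.000  +0.031  -0.001  +0.000   +0.045  +0.093  +0.169  -0.030   +0.113  +0.130  +0.377  -0.390
     76  0.3781   +0.000  +0.031  +0.000  +0.000   +0.080  +0.042  -0.012  +0.041   +0.189  +0.056  +0.255  +0.158
    114  0.5672   +0.000  +0.031  +0.000  +0.000   +0.080  +0.043  +0.000  +0.000   +0.230  +0.057  +0.258  -0.090


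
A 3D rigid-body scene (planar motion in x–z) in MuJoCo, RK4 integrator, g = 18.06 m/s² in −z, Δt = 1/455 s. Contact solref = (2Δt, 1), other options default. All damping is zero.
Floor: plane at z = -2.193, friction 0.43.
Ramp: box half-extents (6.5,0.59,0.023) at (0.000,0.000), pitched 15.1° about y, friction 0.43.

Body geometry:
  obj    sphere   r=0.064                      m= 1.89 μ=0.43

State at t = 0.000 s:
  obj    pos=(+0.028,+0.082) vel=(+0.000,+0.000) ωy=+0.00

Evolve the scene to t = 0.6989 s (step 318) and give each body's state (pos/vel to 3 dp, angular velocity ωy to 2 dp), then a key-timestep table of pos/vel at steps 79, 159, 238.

State at t = 0.6989 s:
  obj    pos=(+0.821,-0.131) vel=(+2.268,-0.612) ωy=+36.69

Key-timestep trajectory:
   step    t(s)  obj.x    obj.z    obj.vx   obj.vz 
     79  0.1736   +0.077  +0.069  +0.563  -0.152
    159  0.3495   +0.226  +0.029  +1.134  -0.306
    238  0.5231   +0.472  -0.037  +1.697  -0.458


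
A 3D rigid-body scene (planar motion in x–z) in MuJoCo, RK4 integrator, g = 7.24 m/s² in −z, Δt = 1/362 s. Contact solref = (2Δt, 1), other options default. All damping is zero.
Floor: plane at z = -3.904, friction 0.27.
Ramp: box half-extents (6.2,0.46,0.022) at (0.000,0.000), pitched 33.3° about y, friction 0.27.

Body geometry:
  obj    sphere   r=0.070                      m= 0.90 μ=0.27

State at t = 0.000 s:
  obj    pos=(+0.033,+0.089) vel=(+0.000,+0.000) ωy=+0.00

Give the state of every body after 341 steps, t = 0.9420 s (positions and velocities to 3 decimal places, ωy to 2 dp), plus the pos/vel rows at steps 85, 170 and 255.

State at t = 0.9420 s:
  obj    pos=(+1.086,-0.603) vel=(+2.235,-1.468) ωy=+38.20

Key-timestep trajectory:
   step    t(s)  obj.x    obj.z    obj.vx   obj.vz 
     85  0.2348   +0.098  +0.046  +0.557  -0.366
    170  0.4696   +0.295  -0.083  +1.115  -0.732
    255  0.7044   +0.622  -0.298  +1.672  -1.098


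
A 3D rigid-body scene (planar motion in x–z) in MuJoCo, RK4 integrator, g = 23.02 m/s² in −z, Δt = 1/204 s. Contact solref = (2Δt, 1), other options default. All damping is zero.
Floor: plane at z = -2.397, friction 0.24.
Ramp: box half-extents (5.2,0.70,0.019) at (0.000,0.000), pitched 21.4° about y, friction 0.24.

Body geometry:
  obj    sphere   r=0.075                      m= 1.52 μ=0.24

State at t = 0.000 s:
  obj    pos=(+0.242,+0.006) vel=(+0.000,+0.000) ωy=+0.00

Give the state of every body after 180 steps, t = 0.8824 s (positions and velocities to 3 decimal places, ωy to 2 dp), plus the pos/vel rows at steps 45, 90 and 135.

State at t = 0.8824 s:
  obj    pos=(+2.417,-0.846) vel=(+4.929,-1.932) ωy=+70.57

Key-timestep trajectory:
   step    t(s)  obj.x    obj.z    obj.vx   obj.vz 
     45  0.2206   +0.378  -0.047  +1.232  -0.483
     90  0.4412   +0.786  -0.207  +2.465  -0.966
    135  0.6618   +1.465  -0.473  +3.697  -1.449


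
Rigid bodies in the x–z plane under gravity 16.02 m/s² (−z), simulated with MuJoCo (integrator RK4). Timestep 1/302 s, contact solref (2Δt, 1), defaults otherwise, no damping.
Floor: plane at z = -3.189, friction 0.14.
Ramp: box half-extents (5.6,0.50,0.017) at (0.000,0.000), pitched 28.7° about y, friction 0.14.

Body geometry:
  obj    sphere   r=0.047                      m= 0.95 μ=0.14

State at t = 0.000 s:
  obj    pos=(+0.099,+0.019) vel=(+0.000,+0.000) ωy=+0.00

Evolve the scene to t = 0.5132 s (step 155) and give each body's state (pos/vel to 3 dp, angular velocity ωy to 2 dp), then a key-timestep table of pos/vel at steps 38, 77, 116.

State at t = 0.5132 s:
  obj    pos=(+0.760,-0.343) vel=(+2.578,-1.411) ωy=+53.69

Key-timestep trajectory:
   step    t(s)  obj.x    obj.z    obj.vx   obj.vz 
     38  0.1258   +0.139  -0.003  +0.633  -0.343
     77  0.2550   +0.262  -0.071  +1.279  -0.704
    116  0.3841   +0.469  -0.184  +1.929  -1.056


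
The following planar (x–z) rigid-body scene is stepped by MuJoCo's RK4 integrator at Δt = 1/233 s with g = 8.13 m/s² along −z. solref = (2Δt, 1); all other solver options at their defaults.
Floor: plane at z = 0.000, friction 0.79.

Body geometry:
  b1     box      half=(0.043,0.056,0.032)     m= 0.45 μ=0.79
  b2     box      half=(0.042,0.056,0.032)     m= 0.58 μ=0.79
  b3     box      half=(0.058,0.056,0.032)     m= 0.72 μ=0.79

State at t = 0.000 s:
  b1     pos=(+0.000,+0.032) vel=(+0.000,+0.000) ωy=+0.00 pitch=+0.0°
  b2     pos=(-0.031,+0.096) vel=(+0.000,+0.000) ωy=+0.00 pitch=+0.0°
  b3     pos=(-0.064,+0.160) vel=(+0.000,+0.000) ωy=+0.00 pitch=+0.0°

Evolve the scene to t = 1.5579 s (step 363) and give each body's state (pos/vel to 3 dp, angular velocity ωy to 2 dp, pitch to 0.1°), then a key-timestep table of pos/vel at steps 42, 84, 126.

State at t = 1.5579 s:
  b1     pos=(+0.000,+0.032) vel=(+0.000,+0.000) ωy=+0.00 pitch=+0.0°
  b2     pos=(-0.078,+0.042) vel=(+0.000,+0.000) ωy=+0.00 pitch=-90.0°
  b3     pos=(-0.265,+0.032) vel=(+0.000,+0.000) ωy=+0.00 pitch=+180.0°

Key-timestep trajectory:
   step    t(s)  b1.x    b1.z    b1.vx   b1.vz   b2.x    b2.z    b2.vx   b2.vz   b3.x    b3.z    b3.vx   b3.vz 
     42  0.1803   +0.000  +0.032  +0.001  +0.000   -0.036  +0.097  -0.070  +0.014   -0.079  +0.155  -0.191  -0.076
     84  0.3605   +0.000  +0.032  +0.000  +0.000   -0.066  +0.089  -0.262  -0.267   -0.140  +0.091  -0.415  -0.886
    126  0.5408   +0.000  +0.032  +0.000  +0.000   -0.077  +0.043  -0.039  -0.022   -0.220  +0.064  -0.402  -0.101


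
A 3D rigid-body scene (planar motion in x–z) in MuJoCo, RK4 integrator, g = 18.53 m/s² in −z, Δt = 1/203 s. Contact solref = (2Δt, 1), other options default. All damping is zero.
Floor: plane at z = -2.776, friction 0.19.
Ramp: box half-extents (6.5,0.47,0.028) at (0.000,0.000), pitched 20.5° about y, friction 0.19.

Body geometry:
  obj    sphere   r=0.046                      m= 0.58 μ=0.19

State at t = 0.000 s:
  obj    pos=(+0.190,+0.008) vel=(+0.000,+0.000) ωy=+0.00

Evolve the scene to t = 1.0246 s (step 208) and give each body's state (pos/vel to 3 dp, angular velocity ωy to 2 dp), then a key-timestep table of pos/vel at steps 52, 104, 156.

State at t = 1.0246 s:
  obj    pos=(+2.469,-0.844) vel=(+4.449,-1.663) ωy=+103.23

Key-timestep trajectory:
   step    t(s)  obj.x    obj.z    obj.vx   obj.vz 
     52  0.2562   +0.333  -0.045  +1.112  -0.416
    104  0.5123   +0.760  -0.205  +2.225  -0.832
    156  0.7685   +1.472  -0.471  +3.337  -1.248


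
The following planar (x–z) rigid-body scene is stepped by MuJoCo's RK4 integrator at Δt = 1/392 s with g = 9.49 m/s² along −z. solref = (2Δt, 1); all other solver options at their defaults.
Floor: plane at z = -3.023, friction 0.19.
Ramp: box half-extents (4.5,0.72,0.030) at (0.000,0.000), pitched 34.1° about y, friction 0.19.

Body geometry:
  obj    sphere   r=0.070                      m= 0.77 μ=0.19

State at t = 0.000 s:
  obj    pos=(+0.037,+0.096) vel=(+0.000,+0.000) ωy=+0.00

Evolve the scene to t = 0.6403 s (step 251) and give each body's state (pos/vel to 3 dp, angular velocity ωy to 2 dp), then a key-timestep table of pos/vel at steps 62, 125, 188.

State at t = 0.6403 s:
  obj    pos=(+0.688,-0.345) vel=(+2.028,-1.381) ωy=+34.03

Key-timestep trajectory:
   step    t(s)  obj.x    obj.z    obj.vx   obj.vz 
     62  0.1582   +0.077  +0.069  +0.500  -0.346
    125  0.3189   +0.199  -0.014  +1.014  -0.681
    188  0.4796   +0.402  -0.152  +1.520  -1.033


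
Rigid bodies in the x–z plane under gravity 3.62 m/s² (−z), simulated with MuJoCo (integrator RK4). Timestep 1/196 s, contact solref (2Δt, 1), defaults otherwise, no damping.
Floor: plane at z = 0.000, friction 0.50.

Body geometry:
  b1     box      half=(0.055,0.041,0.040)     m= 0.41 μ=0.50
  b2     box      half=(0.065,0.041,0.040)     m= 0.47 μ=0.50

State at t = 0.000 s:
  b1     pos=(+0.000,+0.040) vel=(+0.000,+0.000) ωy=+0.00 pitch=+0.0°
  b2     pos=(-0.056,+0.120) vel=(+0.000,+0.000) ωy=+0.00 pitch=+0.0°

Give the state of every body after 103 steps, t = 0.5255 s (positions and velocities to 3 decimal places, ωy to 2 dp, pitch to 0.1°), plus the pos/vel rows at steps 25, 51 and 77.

State at t = 0.5255 s:
  b1     pos=(+0.000,+0.040) vel=(+0.000,+0.000) ωy=+0.00 pitch=+0.0°
  b2     pos=(-0.069,+0.117) vel=(-0.087,-0.041) ωy=-2.30 pitch=-19.6°

Key-timestep trajectory:
   step    t(s)  b1.x    b1.z    b1.vx   b1.vz   b2.x    b2.z    b2.vx   b2.vz 
     25  0.1276   +0.000  +0.040  +0.000  +0.000   -0.056  +0.120  -0.006  +0.000
     51  0.2602   +0.000  +0.040  +0.000  +0.000   -0.058  +0.120  -0.017  -0.001
     77  0.3929   +0.000  +0.040  +0.000  +0.000   -0.061  +0.120  -0.040  -0.006


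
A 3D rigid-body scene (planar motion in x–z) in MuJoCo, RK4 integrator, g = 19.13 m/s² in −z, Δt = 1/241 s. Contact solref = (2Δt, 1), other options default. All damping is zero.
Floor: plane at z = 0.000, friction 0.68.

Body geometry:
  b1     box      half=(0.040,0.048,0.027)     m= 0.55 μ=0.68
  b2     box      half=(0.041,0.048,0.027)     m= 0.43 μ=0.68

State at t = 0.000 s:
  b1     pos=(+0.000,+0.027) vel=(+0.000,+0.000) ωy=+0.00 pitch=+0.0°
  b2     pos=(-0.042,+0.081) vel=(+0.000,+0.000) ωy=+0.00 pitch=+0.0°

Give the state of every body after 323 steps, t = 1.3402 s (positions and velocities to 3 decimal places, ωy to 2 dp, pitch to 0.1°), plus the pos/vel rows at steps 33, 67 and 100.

State at t = 1.3402 s:
  b1     pos=(+0.000,+0.027) vel=(+0.000,+0.000) ωy=+0.00 pitch=+0.0°
  b2     pos=(-0.078,+0.041) vel=(+0.000,+0.000) ωy=+0.00 pitch=-90.0°

Key-timestep trajectory:
   step    t(s)  b1.x    b1.z    b1.vx   b1.vz   b2.x    b2.z    b2.vx   b2.vz 
     33  0.1369   +0.000  +0.027  +0.000  +0.000   -0.052  +0.078  -0.202  -0.093
     67  0.2780   +0.000  +0.027  +0.000  +0.000   -0.091  +0.047  -0.122  +0.038
    100  0.4149   +0.000  +0.027  +0.000  +0.000   -0.076  +0.041  +0.137  +0.104


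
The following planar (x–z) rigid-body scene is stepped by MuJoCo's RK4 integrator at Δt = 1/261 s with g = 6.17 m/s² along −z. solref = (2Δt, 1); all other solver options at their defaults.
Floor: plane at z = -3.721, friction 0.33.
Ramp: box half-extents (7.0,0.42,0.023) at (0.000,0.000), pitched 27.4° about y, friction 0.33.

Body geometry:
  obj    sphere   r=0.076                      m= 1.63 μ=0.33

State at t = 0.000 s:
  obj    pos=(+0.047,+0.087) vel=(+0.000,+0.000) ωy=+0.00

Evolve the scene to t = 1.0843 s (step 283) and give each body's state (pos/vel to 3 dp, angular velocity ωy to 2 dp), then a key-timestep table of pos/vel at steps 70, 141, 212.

State at t = 1.0843 s:
  obj    pos=(+1.106,-0.462) vel=(+1.952,-1.012) ωy=+28.93

Key-timestep trajectory:
   step    t(s)  obj.x    obj.z    obj.vx   obj.vz 
     70  0.2682   +0.112  +0.054  +0.483  -0.250
    141  0.5402   +0.310  -0.049  +0.973  -0.504
    212  0.8123   +0.641  -0.221  +1.463  -0.758


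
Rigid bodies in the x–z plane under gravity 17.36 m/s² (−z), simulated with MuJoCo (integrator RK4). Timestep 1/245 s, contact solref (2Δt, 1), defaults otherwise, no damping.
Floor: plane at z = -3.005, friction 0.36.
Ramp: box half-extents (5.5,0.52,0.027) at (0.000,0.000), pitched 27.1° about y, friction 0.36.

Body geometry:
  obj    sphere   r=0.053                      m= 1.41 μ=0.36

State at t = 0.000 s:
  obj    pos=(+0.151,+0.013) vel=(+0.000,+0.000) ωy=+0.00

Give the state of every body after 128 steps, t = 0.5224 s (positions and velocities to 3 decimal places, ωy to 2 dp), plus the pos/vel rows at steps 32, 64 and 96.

State at t = 0.5224 s:
  obj    pos=(+0.837,-0.339) vel=(+2.627,-1.344) ωy=+55.67

Key-timestep trajectory:
   step    t(s)  obj.x    obj.z    obj.vx   obj.vz 
     32  0.1306   +0.194  -0.009  +0.657  -0.336
     64  0.2612   +0.323  -0.075  +1.314  -0.672
     96  0.3918   +0.537  -0.185  +1.970  -1.008


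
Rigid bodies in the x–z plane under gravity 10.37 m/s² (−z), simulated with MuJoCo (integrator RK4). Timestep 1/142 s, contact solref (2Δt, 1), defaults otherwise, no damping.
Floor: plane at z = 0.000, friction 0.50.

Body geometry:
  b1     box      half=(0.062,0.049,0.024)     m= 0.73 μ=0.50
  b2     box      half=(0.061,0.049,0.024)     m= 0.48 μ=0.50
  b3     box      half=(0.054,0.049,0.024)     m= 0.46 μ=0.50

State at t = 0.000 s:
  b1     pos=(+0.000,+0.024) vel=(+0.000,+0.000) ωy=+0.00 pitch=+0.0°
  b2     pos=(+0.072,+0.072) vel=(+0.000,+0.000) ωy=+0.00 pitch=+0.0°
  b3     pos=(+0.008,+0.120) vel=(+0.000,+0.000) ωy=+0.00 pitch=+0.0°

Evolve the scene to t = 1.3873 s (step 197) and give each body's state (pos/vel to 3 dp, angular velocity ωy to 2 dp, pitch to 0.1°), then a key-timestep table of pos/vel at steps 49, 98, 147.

State at t = 1.3873 s:
  b1     pos=(+0.000,+0.024) vel=(+0.000,+0.000) ωy=+0.00 pitch=+0.0°
  b2     pos=(+0.085,+0.059) vel=(+0.000,+0.000) ωy=-0.01 pitch=+42.3°
  b3     pos=(-0.133,+0.024) vel=(+0.000,+0.000) ωy=+0.00 pitch=+180.0°

Key-timestep trajectory:
   step    t(s)  b1.x    b1.z    b1.vx   b1.vz   b2.x    b2.z    b2.vx   b2.vz   b3.x    b3.z    b3.vx   b3.vz 
     49  0.3451   +0.000  +0.024  +0.000  +0.000   +0.080  +0.067  +0.139  -0.120   -0.033  +0.106  -0.218  -0.032
     98  0.6901   +0.000  +0.024  +0.000  +0.000   +0.085  +0.059  +0.000  +0.000   -0.133  +0.018  +0.009  +0.154
    147  1.0352   +0.000  +0.024  +0.000  +0.000   +0.085  +0.059  +0.000  +0.000   -0.133  +0.024  +0.000  +0.000


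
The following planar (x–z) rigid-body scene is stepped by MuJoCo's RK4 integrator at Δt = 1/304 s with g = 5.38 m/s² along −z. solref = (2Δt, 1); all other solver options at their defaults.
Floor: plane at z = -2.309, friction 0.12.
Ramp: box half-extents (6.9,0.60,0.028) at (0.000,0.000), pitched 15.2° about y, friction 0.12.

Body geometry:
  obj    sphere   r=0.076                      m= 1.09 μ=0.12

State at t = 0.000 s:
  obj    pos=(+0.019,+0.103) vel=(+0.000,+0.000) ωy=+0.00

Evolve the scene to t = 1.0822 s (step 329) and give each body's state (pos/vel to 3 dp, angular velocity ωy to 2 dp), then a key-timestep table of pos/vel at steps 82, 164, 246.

State at t = 1.0822 s:
  obj    pos=(+0.588,-0.052) vel=(+1.052,-0.286) ωy=+14.35

Key-timestep trajectory:
   step    t(s)  obj.x    obj.z    obj.vx   obj.vz 
     82  0.2697   +0.054  +0.093  +0.262  -0.071
    164  0.5395   +0.160  +0.064  +0.525  -0.143
    246  0.8092   +0.337  +0.016  +0.787  -0.214


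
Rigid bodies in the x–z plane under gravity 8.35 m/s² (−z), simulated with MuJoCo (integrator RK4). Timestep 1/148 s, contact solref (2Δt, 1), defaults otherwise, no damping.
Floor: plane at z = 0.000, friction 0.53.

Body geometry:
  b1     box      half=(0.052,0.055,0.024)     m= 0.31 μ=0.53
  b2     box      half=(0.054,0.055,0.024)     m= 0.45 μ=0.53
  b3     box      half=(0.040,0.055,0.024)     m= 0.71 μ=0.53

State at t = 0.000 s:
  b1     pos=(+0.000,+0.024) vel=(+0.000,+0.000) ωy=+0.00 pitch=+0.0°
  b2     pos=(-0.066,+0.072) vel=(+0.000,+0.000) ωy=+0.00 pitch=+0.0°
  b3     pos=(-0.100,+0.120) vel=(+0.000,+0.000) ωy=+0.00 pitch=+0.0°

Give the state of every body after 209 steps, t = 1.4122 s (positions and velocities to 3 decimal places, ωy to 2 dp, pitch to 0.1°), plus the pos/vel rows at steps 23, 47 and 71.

State at t = 1.4122 s:
  b1     pos=(+0.000,+0.024) vel=(+0.000,+0.000) ωy=+0.00 pitch=+0.0°
  b2     pos=(-0.176,+0.051) vel=(+0.000,+0.000) ωy=-0.01 pitch=-143.7°
  b3     pos=(-0.252,+0.024) vel=(+0.000,+0.000) ωy=+0.00 pitch=+180.0°

Key-timestep trajectory:
   step    t(s)  b1.x    b1.z    b1.vx   b1.vz   b2.x    b2.z    b2.vx   b2.vz   b3.x    b3.z    b3.vx   b3.vz 
     23  0.1554   +0.000  +0.024  +0.000  +0.000   -0.079  +0.055  -0.139  -0.257   -0.133  +0.071  -0.356  -0.794
     47  0.3176   +0.000  +0.024  +0.000  +0.000   -0.129  +0.056  -0.227  +0.107   -0.207  +0.047  -0.303  -0.004
     71  0.4797   +0.000  +0.024  +0.000  +0.000   -0.160  +0.057  -0.215  -0.045   -0.252  +0.023  +0.019  +0.051


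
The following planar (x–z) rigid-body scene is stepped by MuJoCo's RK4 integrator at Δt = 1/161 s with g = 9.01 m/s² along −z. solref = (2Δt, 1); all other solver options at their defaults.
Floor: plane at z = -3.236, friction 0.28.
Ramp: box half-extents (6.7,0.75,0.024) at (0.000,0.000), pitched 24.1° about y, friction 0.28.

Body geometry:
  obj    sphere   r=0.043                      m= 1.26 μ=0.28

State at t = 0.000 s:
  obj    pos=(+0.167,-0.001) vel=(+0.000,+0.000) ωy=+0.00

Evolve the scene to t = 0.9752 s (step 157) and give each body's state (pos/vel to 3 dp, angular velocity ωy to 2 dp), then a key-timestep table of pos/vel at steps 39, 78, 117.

State at t = 0.9752 s:
  obj    pos=(+1.308,-0.512) vel=(+2.339,-1.046) ωy=+59.58

Key-timestep trajectory:
   step    t(s)  obj.x    obj.z    obj.vx   obj.vz 
     39  0.2422   +0.237  -0.033  +0.581  -0.260
     78  0.4845   +0.449  -0.127  +1.162  -0.520
    117  0.7267   +0.800  -0.285  +1.743  -0.780


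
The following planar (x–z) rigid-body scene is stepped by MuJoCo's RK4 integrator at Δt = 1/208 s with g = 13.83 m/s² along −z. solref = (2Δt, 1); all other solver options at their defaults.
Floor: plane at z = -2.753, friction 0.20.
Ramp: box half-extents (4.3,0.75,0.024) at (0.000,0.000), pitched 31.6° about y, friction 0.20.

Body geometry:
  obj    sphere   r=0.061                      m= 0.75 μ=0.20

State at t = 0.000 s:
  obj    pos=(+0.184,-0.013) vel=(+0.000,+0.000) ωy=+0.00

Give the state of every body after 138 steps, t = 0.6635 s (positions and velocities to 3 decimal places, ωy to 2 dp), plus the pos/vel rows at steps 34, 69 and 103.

State at t = 0.6635 s:
  obj    pos=(+1.155,-0.610) vel=(+2.925,-1.800) ωy=+56.27

Key-timestep trajectory:
   step    t(s)  obj.x    obj.z    obj.vx   obj.vz 
     34  0.1635   +0.243  -0.050  +0.721  -0.444
     69  0.3317   +0.427  -0.163  +1.463  -0.900
    103  0.4952   +0.725  -0.346  +2.184  -1.343


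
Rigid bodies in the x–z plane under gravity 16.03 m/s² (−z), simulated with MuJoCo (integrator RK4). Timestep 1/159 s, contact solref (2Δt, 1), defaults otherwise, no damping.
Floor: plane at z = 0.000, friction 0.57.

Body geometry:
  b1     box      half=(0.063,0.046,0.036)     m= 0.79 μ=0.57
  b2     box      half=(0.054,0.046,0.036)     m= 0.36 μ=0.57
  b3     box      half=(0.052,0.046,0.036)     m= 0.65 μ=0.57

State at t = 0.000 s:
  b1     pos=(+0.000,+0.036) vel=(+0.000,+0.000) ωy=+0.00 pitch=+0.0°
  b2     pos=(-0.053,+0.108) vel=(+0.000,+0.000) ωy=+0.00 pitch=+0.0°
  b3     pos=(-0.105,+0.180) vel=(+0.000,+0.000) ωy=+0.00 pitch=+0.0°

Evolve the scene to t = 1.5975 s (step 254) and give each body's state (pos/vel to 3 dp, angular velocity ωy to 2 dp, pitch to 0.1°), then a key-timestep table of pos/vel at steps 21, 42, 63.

State at t = 1.5975 s:
  b1     pos=(+0.000,+0.036) vel=(+0.000,+0.000) ωy=+0.00 pitch=+0.0°
  b2     pos=(-0.109,+0.054) vel=(+0.000,+0.000) ωy=+0.00 pitch=-90.0°
  b3     pos=(-0.311,+0.036) vel=(+0.000,+0.000) ωy=+0.00 pitch=+180.0°

Key-timestep trajectory:
   step    t(s)  b1.x    b1.z    b1.vx   b1.vz   b2.x    b2.z    b2.vx   b2.vz   b3.x    b3.z    b3.vx   b3.vz 
     21  0.1321   +0.000  +0.036  +0.001  +0.000   -0.066  +0.109  -0.246  -0.024   -0.142  +0.157  -0.572  -0.513
     42  0.2642   +0.000  +0.036  +0.000  +0.000   -0.112  +0.050  +0.055  -0.002   -0.230  +0.054  -0.510  +0.401
     63  0.3962   +0.000  +0.036  +0.000  +0.000   -0.109  +0.054  +0.000  +0.000   -0.298  +0.048  -0.610  -0.480


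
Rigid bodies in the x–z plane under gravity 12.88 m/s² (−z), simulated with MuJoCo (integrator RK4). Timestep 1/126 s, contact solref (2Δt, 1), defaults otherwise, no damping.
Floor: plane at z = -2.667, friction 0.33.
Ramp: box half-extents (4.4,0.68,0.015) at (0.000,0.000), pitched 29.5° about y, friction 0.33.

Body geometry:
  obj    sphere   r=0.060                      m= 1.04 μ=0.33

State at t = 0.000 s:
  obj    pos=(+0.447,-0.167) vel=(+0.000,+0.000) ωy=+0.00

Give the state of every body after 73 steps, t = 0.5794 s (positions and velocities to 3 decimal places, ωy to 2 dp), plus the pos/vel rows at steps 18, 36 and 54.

State at t = 0.5794 s:
  obj    pos=(+1.109,-0.541) vel=(+2.285,-1.293) ωy=+43.73

Key-timestep trajectory:
   step    t(s)  obj.x    obj.z    obj.vx   obj.vz 
     18  0.1429   +0.487  -0.190  +0.564  -0.319
     36  0.2857   +0.608  -0.258  +1.127  -0.638
     54  0.4286   +0.809  -0.372  +1.690  -0.956


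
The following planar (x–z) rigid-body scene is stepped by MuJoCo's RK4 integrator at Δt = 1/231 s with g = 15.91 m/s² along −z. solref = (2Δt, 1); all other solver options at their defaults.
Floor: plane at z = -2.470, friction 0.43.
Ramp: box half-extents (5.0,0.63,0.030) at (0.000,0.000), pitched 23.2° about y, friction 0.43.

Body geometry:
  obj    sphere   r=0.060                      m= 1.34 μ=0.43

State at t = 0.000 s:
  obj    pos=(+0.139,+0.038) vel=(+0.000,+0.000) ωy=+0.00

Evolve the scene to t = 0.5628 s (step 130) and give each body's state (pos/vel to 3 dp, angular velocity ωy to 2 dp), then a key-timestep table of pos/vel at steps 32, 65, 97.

State at t = 0.5628 s:
  obj    pos=(+0.791,-0.241) vel=(+2.316,-0.993) ωy=+41.98

Key-timestep trajectory:
   step    t(s)  obj.x    obj.z    obj.vx   obj.vz 
     32  0.1385   +0.179  +0.021  +0.570  -0.244
     65  0.2814   +0.302  -0.032  +1.158  -0.496
     97  0.4199   +0.502  -0.117  +1.728  -0.741


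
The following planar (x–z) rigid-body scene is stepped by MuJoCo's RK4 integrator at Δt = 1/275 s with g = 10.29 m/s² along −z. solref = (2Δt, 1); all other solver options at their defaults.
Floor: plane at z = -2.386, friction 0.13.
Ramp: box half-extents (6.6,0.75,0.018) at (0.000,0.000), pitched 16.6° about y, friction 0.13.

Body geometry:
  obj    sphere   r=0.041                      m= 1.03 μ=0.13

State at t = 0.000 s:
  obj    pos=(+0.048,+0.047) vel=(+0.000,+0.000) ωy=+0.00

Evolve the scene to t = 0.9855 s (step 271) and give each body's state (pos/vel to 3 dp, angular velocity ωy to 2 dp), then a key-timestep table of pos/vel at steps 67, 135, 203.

State at t = 0.9855 s:
  obj    pos=(+1.025,-0.244) vel=(+1.983,-0.591) ωy=+50.46

Key-timestep trajectory:
   step    t(s)  obj.x    obj.z    obj.vx   obj.vz 
     67  0.2436   +0.108  +0.029  +0.490  -0.146
    135  0.4909   +0.291  -0.025  +0.988  -0.295
    203  0.7382   +0.596  -0.116  +1.486  -0.443


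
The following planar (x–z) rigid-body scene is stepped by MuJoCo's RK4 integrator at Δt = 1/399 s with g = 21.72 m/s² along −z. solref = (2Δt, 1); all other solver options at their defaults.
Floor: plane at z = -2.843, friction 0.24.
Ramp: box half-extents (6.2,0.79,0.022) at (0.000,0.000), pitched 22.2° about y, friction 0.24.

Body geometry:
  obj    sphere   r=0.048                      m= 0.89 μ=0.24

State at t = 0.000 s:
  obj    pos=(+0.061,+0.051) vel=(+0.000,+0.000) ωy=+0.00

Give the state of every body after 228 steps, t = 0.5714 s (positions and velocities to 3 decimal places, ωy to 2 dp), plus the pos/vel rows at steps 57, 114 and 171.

State at t = 0.5714 s:
  obj    pos=(+0.947,-0.311) vel=(+3.101,-1.266) ωy=+69.77

Key-timestep trajectory:
   step    t(s)  obj.x    obj.z    obj.vx   obj.vz 
     57  0.1429   +0.116  +0.028  +0.775  -0.316
    114  0.2857   +0.283  -0.040  +1.551  -0.633
    171  0.4286   +0.559  -0.153  +2.326  -0.949


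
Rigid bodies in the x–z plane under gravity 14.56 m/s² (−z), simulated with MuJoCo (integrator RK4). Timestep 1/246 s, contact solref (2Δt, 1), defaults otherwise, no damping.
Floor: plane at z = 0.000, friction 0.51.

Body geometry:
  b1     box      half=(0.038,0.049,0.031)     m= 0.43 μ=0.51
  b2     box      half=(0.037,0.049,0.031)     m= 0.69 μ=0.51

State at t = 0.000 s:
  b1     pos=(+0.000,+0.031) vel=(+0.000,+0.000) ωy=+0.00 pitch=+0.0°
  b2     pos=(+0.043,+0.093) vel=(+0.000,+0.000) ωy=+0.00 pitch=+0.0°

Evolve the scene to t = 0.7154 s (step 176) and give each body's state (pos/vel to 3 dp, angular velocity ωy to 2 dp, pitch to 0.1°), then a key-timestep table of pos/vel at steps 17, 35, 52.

State at t = 0.7154 s:
  b1     pos=(+0.000,+0.031) vel=(+0.000,+0.000) ωy=+0.00 pitch=+0.0°
  b2     pos=(+0.080,+0.037) vel=(+0.000,+0.000) ωy=+0.00 pitch=+90.0°

Key-timestep trajectory:
   step    t(s)  b1.x    b1.z    b1.vx   b1.vz   b2.x    b2.z    b2.vx   b2.vz 
     17  0.0691   +0.000  +0.031  +0.000  +0.000   +0.046  +0.092  +0.105  -0.028
     35  0.1423   +0.000  +0.031  +0.000  +0.000   +0.060  +0.084  +0.277  -0.269
     52  0.2114   +0.000  +0.031  +0.000  +0.000   +0.081  +0.036  +0.253  -0.957


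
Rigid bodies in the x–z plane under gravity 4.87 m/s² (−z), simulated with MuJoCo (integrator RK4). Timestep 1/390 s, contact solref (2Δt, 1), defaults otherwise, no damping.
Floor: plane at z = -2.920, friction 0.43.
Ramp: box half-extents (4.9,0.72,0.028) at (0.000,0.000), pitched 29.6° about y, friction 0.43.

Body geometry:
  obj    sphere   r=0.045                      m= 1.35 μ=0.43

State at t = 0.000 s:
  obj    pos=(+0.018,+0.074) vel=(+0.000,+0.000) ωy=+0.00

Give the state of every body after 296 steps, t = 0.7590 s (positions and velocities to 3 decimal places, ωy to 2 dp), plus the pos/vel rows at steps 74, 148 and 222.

State at t = 0.7590 s:
  obj    pos=(+0.448,-0.171) vel=(+1.134,-0.644) ωy=+28.98

Key-timestep trajectory:
   step    t(s)  obj.x    obj.z    obj.vx   obj.vz 
     74  0.1897   +0.045  +0.058  +0.284  -0.161
    148  0.3795   +0.126  +0.013  +0.567  -0.322
    222  0.5692   +0.260  -0.064  +0.850  -0.483


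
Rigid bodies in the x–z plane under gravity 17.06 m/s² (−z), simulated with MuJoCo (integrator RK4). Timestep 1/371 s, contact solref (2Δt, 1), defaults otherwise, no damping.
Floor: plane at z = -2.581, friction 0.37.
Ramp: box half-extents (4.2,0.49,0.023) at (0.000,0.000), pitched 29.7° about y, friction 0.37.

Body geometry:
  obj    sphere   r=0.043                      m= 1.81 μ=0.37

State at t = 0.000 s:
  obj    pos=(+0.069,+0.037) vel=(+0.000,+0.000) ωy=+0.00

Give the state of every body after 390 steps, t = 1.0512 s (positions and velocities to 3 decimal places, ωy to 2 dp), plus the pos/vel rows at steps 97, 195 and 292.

State at t = 1.0512 s:
  obj    pos=(+2.967,-1.616) vel=(+5.513,-3.145) ωy=+147.59

Key-timestep trajectory:
   step    t(s)  obj.x    obj.z    obj.vx   obj.vz 
     97  0.2615   +0.248  -0.066  +1.371  -0.782
    195  0.5256   +0.793  -0.377  +2.757  -1.572
    292  0.7871   +1.693  -0.890  +4.128  -2.354


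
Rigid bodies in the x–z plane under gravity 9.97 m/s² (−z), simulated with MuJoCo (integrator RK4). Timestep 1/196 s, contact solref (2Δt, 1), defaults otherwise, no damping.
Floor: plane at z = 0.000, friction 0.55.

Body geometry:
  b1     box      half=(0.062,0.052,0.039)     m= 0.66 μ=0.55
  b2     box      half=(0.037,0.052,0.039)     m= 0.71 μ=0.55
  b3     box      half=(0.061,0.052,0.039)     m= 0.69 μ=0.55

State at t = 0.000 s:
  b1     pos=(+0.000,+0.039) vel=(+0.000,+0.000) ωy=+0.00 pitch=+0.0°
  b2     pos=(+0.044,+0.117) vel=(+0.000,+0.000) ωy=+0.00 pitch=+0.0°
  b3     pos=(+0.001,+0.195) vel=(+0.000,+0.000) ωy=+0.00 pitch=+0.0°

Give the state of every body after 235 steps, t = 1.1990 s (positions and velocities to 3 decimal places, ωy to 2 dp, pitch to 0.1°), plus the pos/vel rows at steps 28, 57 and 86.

State at t = 1.1990 s:
  b1     pos=(+0.000,+0.039) vel=(+0.000,+0.000) ωy=+0.00 pitch=+0.0°
  b2     pos=(+0.044,+0.117) vel=(+0.000,+0.000) ωy=+0.00 pitch=+0.0°
  b3     pos=(-0.153,+0.039) vel=(+0.000,+0.000) ωy=+0.00 pitch=+180.0°

Key-timestep trajectory:
   step    t(s)  b1.x    b1.z    b1.vx   b1.vz   b2.x    b2.z    b2.vx   b2.vz   b3.x    b3.z    b3.vx   b3.vz 
     28  0.1429   +0.000  +0.039  +0.000  +0.000   +0.044  +0.117  +0.001  +0.000   -0.007  +0.193  -0.139  -0.049
     57  0.2908   +0.000  +0.039  +0.005  -0.002   +0.044  +0.117  +0.005  -0.002   -0.041  +0.144  -0.432  -0.409
     86  0.4388   +0.000  +0.039  +0.000  +0.000   +0.044  +0.117  +0.000  +0.000   -0.123  +0.098  -0.563  -0.878


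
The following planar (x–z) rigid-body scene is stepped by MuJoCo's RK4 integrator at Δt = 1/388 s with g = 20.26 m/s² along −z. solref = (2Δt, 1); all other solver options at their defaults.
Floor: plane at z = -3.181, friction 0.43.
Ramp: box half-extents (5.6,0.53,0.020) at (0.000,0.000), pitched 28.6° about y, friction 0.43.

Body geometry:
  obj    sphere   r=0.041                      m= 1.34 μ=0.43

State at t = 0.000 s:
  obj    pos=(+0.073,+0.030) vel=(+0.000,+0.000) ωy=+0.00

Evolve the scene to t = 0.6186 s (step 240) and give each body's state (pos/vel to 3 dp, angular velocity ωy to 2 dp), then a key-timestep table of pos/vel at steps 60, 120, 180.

State at t = 0.6186 s:
  obj    pos=(+1.237,-0.605) vel=(+3.762,-2.051) ωy=+104.50

Key-timestep trajectory:
   step    t(s)  obj.x    obj.z    obj.vx   obj.vz 
     60  0.1546   +0.146  -0.010  +0.941  -0.513
    120  0.3093   +0.364  -0.129  +1.881  -1.026
    180  0.4639   +0.727  -0.327  +2.822  -1.538


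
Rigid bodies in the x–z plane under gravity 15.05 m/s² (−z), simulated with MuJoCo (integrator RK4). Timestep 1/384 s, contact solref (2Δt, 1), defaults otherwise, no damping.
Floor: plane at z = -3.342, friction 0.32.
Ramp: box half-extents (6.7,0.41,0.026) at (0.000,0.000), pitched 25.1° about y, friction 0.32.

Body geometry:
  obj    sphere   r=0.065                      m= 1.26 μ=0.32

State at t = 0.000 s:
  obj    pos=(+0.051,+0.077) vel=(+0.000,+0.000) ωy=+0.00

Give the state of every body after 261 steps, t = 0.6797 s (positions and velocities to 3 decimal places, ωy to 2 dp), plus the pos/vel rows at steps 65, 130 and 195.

State at t = 0.6797 s:
  obj    pos=(+1.005,-0.370) vel=(+2.807,-1.315) ωy=+47.68

Key-timestep trajectory:
   step    t(s)  obj.x    obj.z    obj.vx   obj.vz 
     65  0.1693   +0.110  +0.049  +0.699  -0.327
    130  0.3385   +0.288  -0.034  +1.398  -0.655
    195  0.5078   +0.583  -0.173  +2.097  -0.982


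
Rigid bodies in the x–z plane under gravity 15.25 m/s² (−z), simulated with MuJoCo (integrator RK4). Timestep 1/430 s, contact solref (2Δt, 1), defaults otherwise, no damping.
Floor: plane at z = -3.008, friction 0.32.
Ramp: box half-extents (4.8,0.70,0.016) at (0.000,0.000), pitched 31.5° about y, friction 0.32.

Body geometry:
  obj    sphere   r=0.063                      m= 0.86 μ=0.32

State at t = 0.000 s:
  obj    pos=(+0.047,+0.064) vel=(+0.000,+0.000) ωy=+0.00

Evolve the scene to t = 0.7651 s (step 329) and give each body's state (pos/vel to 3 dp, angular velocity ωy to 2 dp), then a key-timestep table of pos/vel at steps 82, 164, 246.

State at t = 0.7651 s:
  obj    pos=(+1.468,-0.807) vel=(+3.713,-2.275) ωy=+69.11

Key-timestep trajectory:
   step    t(s)  obj.x    obj.z    obj.vx   obj.vz 
     82  0.1907   +0.135  +0.010  +0.926  -0.567
    164  0.3814   +0.400  -0.152  +1.851  -1.134
    246  0.5721   +0.841  -0.423  +2.776  -1.701


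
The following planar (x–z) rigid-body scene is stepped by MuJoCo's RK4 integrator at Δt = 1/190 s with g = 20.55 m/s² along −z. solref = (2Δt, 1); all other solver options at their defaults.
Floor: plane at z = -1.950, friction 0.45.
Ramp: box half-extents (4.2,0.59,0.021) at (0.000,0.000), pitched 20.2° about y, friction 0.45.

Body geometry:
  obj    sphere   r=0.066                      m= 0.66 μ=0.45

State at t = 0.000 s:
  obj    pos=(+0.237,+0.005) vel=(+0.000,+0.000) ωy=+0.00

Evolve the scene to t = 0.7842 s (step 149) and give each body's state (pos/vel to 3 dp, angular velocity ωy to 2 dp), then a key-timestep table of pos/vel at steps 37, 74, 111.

State at t = 0.7842 s:
  obj    pos=(+1.700,-0.533) vel=(+3.730,-1.372) ωy=+60.21

Key-timestep trajectory:
   step    t(s)  obj.x    obj.z    obj.vx   obj.vz 
     37  0.1947   +0.327  -0.028  +0.926  -0.341
     74  0.3895   +0.598  -0.127  +1.853  -0.682
    111  0.5842   +1.049  -0.293  +2.779  -1.022


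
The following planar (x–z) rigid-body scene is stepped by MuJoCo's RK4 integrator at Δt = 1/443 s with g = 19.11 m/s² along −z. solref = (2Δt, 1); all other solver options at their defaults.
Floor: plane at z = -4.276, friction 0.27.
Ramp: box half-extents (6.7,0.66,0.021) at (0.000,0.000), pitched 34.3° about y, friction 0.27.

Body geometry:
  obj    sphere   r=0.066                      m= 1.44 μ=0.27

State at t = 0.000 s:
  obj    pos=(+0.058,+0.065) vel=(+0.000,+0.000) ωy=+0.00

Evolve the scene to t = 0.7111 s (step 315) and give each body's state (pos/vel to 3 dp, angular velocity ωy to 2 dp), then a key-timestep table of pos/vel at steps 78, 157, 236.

State at t = 0.7111 s:
  obj    pos=(+1.665,-1.030) vel=(+4.519,-3.082) ωy=+82.86

Key-timestep trajectory:
   step    t(s)  obj.x    obj.z    obj.vx   obj.vz 
     78  0.1761   +0.157  -0.002  +1.119  -0.763
    157  0.3544   +0.457  -0.207  +2.252  -1.536
    236  0.5327   +0.960  -0.550  +3.385  -2.309


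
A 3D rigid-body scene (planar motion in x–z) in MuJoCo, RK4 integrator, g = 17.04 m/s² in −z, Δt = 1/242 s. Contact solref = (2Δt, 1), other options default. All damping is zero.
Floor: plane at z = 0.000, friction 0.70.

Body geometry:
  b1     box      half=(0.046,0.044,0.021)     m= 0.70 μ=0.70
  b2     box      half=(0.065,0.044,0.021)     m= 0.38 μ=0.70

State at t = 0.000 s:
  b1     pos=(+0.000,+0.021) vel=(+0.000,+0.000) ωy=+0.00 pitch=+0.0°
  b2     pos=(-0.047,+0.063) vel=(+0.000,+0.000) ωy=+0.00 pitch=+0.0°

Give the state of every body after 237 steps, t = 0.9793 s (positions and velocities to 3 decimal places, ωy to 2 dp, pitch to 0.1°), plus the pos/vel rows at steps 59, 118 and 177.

State at t = 0.9793 s:
  b1     pos=(+0.000,+0.021) vel=(+0.000,+0.000) ωy=+0.00 pitch=+0.0°
  b2     pos=(-0.060,+0.057) vel=(-0.001,-0.001) ωy=+0.02 pitch=-39.1°

Key-timestep trajectory:
   step    t(s)  b1.x    b1.z    b1.vx   b1.vz   b2.x    b2.z    b2.vx   b2.vz 
     59  0.2438   +0.000  +0.021  +0.000  +0.000   -0.059  +0.059  -0.145  -0.121
    118  0.4876   +0.000  +0.021  +0.000  +0.000   -0.060  +0.058  -0.001  -0.001
    177  0.7314   +0.000  +0.021  +0.000  +0.000   -0.060  +0.057  -0.001  -0.001


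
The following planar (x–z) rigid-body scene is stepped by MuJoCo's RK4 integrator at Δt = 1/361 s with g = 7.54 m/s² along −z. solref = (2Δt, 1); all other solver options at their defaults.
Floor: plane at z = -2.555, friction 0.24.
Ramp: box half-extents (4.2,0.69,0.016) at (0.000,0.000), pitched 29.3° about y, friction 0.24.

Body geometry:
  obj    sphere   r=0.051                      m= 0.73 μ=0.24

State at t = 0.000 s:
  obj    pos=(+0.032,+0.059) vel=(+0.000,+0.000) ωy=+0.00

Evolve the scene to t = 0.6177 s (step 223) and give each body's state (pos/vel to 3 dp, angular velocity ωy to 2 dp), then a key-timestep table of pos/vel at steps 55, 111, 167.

State at t = 0.6177 s:
  obj    pos=(+0.471,-0.187) vel=(+1.420,-0.797) ωy=+31.92

Key-timestep trajectory:
   step    t(s)  obj.x    obj.z    obj.vx   obj.vz 
     55  0.1524   +0.059  +0.044  +0.350  -0.197
    111  0.3075   +0.141  -0.002  +0.707  -0.397
    167  0.4626   +0.278  -0.079  +1.063  -0.597
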